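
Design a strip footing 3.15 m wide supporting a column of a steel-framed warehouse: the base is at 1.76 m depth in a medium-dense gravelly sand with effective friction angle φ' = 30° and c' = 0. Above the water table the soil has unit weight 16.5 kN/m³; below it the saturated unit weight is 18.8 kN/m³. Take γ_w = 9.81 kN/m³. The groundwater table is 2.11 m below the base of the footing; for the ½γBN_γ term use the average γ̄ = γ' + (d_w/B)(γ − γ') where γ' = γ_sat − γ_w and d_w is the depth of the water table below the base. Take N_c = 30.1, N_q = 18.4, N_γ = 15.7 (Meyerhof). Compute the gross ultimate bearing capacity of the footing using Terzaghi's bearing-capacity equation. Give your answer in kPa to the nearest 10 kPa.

Effective surcharge at the founding depth q = γ·D_f = 16.5 × 1.76 = 29.04 kPa.
With d_w = 2.11 m < B, γ̄ = 8.99 + (2.11/3.15) × (16.5 − 8.99) = 14.021 kN/m³.
q_ult = q·N_q + 0.5·γ·B·N_γ
     = 29.04 × 18.4 + 0.5 × 14.021 × 3.15 × 15.7
     = 534.34 + 346.69 = 881.03 kPa.

q_ult ≈ 880 kPa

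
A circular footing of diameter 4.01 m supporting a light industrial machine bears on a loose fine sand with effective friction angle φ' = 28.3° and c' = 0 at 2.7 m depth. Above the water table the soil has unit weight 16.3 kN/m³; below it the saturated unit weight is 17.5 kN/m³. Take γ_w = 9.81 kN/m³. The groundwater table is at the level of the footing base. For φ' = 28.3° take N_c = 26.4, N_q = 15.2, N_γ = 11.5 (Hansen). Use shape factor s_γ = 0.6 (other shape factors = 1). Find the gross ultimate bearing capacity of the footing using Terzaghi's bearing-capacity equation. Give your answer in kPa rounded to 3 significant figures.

Effective surcharge at the founding depth q = γ·D_f = 16.3 × 2.7 = 44.01 kPa.
The water table coincides with the base, so in the self-weight term γ → γ' = 7.69 kN/m³.
q_ult = q·N_q + 0.5·γ·B·N_γ·s_γ
     = 44.01 × 15.2 + 0.5 × 7.69 × 4.01 × 11.5 × 0.6
     = 668.95 + 106.39 = 775.34 kPa.

q_ult ≈ 775 kPa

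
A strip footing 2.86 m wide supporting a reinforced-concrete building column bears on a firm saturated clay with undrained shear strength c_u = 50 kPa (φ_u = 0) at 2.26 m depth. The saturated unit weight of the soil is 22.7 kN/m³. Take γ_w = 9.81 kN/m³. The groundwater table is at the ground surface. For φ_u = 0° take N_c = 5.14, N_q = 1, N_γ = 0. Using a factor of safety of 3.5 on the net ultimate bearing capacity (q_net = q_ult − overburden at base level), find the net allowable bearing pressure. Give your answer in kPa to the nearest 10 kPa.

q_all(net) ≈ 70 kPa

With the water table at the surface the whole profile is submerged: γ' = 22.7 − 9.81 = 12.89 kN/m³, so q = γ'·D_f = 29.131 kPa.
q_ult = c·N_c + q·N_q
     = 50 × 5.14 + 29.131 × 1
     = 257 + 29.131 = 286.13 kPa.
q_net = 286.13 − 29.131 = 257 kPa.
q_all(net) = 257 / 3.5 = 73.429 kPa.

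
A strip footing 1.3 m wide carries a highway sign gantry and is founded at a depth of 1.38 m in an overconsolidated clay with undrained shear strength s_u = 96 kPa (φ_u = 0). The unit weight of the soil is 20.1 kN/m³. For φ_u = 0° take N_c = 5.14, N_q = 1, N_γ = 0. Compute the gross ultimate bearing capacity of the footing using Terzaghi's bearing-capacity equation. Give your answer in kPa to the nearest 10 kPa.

q_ult ≈ 520 kPa

Overburden at base level: q = 20.1 × 1.38 = 27.738 kPa.
Cohesion term c·N_c = 96 × 5.14 = 493.44 kPa; surcharge term q·N_q = 27.738 × 1 = 27.738 kPa.
q_ult = 493.44 + 27.738 = 521.18 kPa.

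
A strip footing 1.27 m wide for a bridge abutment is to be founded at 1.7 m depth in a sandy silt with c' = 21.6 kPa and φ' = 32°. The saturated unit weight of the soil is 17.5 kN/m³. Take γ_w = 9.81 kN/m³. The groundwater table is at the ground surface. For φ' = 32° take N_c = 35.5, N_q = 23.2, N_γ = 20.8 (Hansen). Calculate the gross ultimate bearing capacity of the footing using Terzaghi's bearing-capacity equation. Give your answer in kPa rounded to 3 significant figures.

q_ult ≈ 1170 kPa

γ' = 17.5 − 9.81 = 7.69 kN/m³ (submerged throughout). q = 7.69 × 1.7 = 13.073 kPa; the same γ' applies in the ½γBN_γ term.
c·N_c = 21.6 × 35.5 = 766.8 kPa
q·N_q = 13.073 × 23.2 = 303.29 kPa
0.5·γ·B·N_γ = 0.5 × 7.69 × 1.27 × 20.8 = 101.57 kPa
q_ult = 766.8 + 303.29 + 101.57 = 1171.7 kPa.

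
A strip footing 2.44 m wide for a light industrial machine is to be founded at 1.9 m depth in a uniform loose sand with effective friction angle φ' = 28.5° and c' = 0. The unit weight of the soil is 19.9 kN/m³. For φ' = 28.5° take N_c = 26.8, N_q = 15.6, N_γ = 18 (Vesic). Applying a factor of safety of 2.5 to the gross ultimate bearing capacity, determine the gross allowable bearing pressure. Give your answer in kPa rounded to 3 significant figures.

q_all ≈ 411 kPa

Effective surcharge at the founding depth q = γ·D_f = 19.9 × 1.9 = 37.81 kPa.
q_ult = q·N_q + 0.5·γ·B·N_γ
     = 37.81 × 15.6 + 0.5 × 19.9 × 2.44 × 18
     = 589.84 + 437 = 1026.8 kPa.
q_all = q_ult / FS = 1026.8 / 2.5 = 410.74 kPa.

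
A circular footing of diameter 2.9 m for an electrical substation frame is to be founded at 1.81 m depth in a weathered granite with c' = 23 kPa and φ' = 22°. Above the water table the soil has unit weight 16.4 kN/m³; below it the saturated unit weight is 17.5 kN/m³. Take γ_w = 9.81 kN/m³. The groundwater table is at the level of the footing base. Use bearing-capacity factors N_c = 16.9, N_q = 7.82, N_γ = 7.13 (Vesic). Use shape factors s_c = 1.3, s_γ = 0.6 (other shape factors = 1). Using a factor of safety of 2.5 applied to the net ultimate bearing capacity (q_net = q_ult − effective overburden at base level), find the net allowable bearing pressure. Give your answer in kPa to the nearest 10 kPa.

q_all(net) ≈ 300 kPa

Overburden at base level: q = 16.4 × 1.81 = 29.684 kPa.
Below the base the soil is submerged, so the ½γBN_γ term uses γ' = 17.5 − 9.81 = 7.69 kN/m³.
Cohesion term c·N_c·s_c = 23 × 16.9 × 1.3 = 505.31 kPa; surcharge term q·N_q = 29.684 × 7.82 = 232.13 kPa; self-weight term 0.5·γ·B·N_γ·s_γ = 0.5 × 7.69 × 2.9 × 7.13 × 0.6 = 47.702 kPa.
q_ult = 505.31 + 232.13 + 47.702 = 785.14 kPa.
Net ultimate: q_net = 785.14 − 29.684 = 755.46 kPa.
q_all(net) = 755.46 / 2.5 = 302.18 kPa.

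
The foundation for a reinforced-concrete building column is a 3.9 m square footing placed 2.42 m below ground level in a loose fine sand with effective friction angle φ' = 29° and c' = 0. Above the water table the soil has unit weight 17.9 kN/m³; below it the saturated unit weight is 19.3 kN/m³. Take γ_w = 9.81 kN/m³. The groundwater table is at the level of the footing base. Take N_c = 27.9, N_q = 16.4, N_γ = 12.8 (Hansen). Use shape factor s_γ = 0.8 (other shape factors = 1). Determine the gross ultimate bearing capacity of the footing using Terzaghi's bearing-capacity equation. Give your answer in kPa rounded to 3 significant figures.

q_ult ≈ 900 kPa

Overburden at base level: q = 17.9 × 2.42 = 43.318 kPa.
Below the base the soil is submerged, so the ½γBN_γ term uses γ' = 19.3 − 9.81 = 9.49 kN/m³.
Surcharge term q·N_q = 43.318 × 16.4 = 710.42 kPa; self-weight term 0.5·γ·B·N_γ·s_γ = 0.5 × 9.49 × 3.9 × 12.8 × 0.8 = 189.5 kPa.
q_ult = 710.42 + 189.5 = 899.91 kPa.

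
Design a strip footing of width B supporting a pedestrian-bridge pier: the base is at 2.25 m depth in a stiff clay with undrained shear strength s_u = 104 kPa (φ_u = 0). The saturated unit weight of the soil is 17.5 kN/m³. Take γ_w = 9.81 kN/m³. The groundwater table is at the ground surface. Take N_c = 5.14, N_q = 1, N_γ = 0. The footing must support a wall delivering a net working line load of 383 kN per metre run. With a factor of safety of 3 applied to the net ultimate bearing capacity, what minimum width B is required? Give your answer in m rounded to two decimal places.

B = 2.15 m

γ' = 17.5 − 9.81 = 7.69 kN/m³ (submerged throughout). q = 7.69 × 2.25 = 17.302 kPa.
c·N_c = 104 × 5.14 = 534.56 kPa
q·N_q = 17.302 × 1 = 17.302 kPa
q_ult = 534.56 + 17.302 = 551.86 kPa.
For φ = 0 the ½γBN_γ term vanishes, so q_ult is independent of B. q_net = 551.86 − 17.302 = 534.56 kPa; q_all(net) = 534.56/3 = 178.19 kPa.
Required width B = w / q_all(net) = 383 / 178.19 = 2.149 m.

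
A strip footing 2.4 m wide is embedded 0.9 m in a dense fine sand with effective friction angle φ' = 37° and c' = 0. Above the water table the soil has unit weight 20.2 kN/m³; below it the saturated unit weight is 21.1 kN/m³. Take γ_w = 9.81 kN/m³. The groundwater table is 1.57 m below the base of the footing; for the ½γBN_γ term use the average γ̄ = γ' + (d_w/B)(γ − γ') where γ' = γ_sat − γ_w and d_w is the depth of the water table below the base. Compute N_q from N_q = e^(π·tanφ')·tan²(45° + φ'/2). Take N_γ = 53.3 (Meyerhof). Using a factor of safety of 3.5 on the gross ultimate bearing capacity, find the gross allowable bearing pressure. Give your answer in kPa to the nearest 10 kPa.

q_all ≈ 540 kPa

N_q = e^(π·tan37°)·tan²(63.5°) = 42.92.
Effective surcharge at the founding depth q = γ·D_f = 20.2 × 0.9 = 18.18 kPa.
With d_w = 1.57 m < B, γ̄ = 11.29 + (1.57/2.4) × (20.2 − 11.29) = 17.119 kN/m³.
q_ult = q·N_q + 0.5·γ·B·N_γ
     = 18.18 × 42.92 + 0.5 × 17.119 × 2.4 × 53.3
     = 780.28 + 1094.9 = 1875.2 kPa.
q_all = 1875.2 / 3.5 = 535.77 kPa.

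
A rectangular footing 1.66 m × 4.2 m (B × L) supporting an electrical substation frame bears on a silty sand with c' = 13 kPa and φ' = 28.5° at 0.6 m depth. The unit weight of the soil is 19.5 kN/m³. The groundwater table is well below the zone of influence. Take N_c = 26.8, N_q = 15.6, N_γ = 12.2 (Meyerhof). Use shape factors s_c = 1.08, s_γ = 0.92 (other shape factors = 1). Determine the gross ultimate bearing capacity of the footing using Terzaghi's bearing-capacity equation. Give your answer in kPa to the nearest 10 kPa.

q_ult ≈ 740 kPa

q = γ·D_f = 19.5 × 0.6 = 11.7 kPa.
c·N_c·s_c = 13 × 26.8 × 1.08 = 376.27 kPa
q·N_q = 11.7 × 15.6 = 182.52 kPa
0.5·γ·B·N_γ·s_γ = 0.5 × 19.5 × 1.66 × 12.2 × 0.92 = 181.66 kPa
q_ult = 376.27 + 182.52 + 181.66 = 740.45 kPa.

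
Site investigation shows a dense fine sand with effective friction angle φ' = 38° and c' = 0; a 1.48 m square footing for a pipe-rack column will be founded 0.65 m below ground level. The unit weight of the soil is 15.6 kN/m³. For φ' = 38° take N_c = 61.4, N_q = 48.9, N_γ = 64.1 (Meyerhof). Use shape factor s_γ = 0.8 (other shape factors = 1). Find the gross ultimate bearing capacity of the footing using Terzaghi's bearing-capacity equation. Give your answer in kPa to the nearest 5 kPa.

q_ult ≈ 1090 kPa

Effective surcharge at the founding depth q = γ·D_f = 15.6 × 0.65 = 10.14 kPa.
q_ult = q·N_q + 0.5·γ·B·N_γ·s_γ
     = 10.14 × 48.9 + 0.5 × 15.6 × 1.48 × 64.1 × 0.8
     = 495.85 + 591.98 = 1087.8 kPa.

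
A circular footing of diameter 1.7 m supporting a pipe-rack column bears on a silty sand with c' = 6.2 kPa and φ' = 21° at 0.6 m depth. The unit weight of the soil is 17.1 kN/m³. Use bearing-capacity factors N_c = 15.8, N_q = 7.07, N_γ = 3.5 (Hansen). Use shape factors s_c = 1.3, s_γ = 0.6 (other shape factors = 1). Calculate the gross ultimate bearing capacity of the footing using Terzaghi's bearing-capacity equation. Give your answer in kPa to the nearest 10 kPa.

q = γ·D_f = 17.1 × 0.6 = 10.26 kPa.
c·N_c·s_c = 6.2 × 15.8 × 1.3 = 127.35 kPa
q·N_q = 10.26 × 7.07 = 72.538 kPa
0.5·γ·B·N_γ·s_γ = 0.5 × 17.1 × 1.7 × 3.5 × 0.6 = 30.523 kPa
q_ult = 127.35 + 72.538 + 30.523 = 230.41 kPa.

q_ult ≈ 230 kPa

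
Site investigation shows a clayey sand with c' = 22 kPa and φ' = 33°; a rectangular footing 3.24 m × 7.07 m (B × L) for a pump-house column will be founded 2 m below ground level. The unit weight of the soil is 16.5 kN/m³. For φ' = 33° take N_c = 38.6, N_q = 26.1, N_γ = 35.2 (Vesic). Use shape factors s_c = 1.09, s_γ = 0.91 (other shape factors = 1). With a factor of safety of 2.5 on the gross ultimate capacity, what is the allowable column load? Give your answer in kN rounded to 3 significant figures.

Effective surcharge at the founding depth q = γ·D_f = 16.5 × 2 = 33 kPa.
q_ult = c·N_c·s_c + q·N_q + 0.5·γ·B·N_γ·s_γ
     = 22 × 38.6 × 1.09 + 33 × 26.1 + 0.5 × 16.5 × 3.24 × 35.2 × 0.91
     = 925.63 + 861.3 + 856.22 = 2643.1 kPa.
Gross allowable pressure q_all = 2643.1 / 2.5 = 1057.3 kPa.
Footing area = 22.9068 m², so allowable column load = 1057.3 × 22.9068 = 24218 kN.

P_all ≈ 24200 kN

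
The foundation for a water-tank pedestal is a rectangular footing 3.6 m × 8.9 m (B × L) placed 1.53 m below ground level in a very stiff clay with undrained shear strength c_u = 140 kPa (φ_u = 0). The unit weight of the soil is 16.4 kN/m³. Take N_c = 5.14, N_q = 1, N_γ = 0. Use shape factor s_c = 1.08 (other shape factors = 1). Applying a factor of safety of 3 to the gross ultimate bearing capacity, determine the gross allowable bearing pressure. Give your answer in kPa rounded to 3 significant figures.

q_all ≈ 267 kPa

q = γ·D_f = 16.4 × 1.53 = 25.092 kPa.
c·N_c·s_c = 140 × 5.14 × 1.08 = 777.17 kPa
q·N_q = 25.092 × 1 = 25.092 kPa
q_ult = 777.17 + 25.092 = 802.26 kPa.
q_all = q_ult / FS = 802.26 / 3 = 267.42 kPa.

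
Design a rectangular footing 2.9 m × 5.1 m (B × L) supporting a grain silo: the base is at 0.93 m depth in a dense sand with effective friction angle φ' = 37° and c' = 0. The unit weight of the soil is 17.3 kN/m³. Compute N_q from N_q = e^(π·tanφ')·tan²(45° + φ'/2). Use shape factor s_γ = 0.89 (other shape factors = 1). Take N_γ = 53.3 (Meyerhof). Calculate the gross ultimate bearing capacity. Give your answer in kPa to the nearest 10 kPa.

q_ult ≈ 1880 kPa

tan37° = 0.7536, so N_q = e^(π×0.7536)·tan²(63.5°) = 10.669 × 4.023 = 42.92.
Effective surcharge at the founding depth q = γ·D_f = 17.3 × 0.93 = 16.089 kPa.
q_ult = q·N_q + 0.5·γ·B·N_γ·s_γ
     = 16.089 × 42.92 + 0.5 × 17.3 × 2.9 × 53.3 × 0.89
     = 690.54 + 1190 = 1880.5 kPa.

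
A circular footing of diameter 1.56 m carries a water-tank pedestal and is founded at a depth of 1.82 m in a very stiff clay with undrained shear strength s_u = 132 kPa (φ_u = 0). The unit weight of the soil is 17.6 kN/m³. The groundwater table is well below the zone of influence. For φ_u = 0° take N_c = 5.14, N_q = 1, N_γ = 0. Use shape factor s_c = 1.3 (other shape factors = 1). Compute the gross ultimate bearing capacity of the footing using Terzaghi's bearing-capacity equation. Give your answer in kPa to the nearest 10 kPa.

Overburden at base level: q = 17.6 × 1.82 = 32.032 kPa.
Cohesion term c·N_c·s_c = 132 × 5.14 × 1.3 = 882.02 kPa; surcharge term q·N_q = 32.032 × 1 = 32.032 kPa.
q_ult = 882.02 + 32.032 = 914.06 kPa.

q_ult ≈ 910 kPa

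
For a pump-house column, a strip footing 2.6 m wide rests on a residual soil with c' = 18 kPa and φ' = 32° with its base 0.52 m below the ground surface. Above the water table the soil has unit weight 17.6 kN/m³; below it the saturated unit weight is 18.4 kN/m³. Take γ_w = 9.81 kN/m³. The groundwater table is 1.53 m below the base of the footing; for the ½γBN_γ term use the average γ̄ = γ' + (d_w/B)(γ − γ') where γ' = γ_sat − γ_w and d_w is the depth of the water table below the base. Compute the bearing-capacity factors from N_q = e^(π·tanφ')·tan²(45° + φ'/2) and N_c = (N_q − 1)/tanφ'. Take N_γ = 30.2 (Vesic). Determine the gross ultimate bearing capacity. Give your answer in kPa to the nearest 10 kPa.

tan32° = 0.6249, so N_q = e^(π×0.6249)·tan²(61°) = 7.121 × 3.255 = 23.18.
N_c = (23.18 − 1)/tan32° = 35.49.
Effective surcharge at the founding depth q = γ·D_f = 17.6 × 0.52 = 9.152 kPa.
With d_w = 1.53 m < B, γ̄ = 8.59 + (1.53/2.6) × (17.6 − 8.59) = 13.892 kN/m³.
q_ult = c·N_c + q·N_q + 0.5·γ·B·N_γ
     = 18 × 35.49 + 9.152 × 23.177 + 0.5 × 13.892 × 2.6 × 30.2
     = 638.82 + 212.11 + 545.4 = 1396.3 kPa.

q_ult ≈ 1400 kPa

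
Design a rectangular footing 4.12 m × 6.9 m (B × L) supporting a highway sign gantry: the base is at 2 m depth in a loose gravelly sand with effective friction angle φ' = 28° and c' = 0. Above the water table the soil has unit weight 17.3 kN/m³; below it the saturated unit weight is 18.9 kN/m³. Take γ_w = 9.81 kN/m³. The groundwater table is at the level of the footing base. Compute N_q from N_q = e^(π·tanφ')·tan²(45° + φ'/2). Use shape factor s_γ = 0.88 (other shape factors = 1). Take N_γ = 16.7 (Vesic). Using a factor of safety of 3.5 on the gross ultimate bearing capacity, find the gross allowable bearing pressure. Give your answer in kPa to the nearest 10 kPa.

N_q = e^(π·tan28°)·tan²(59°) = 14.72.
Overburden at base level: q = 17.3 × 2 = 34.6 kPa.
Below the base the soil is submerged, so the ½γBN_γ term uses γ' = 18.9 − 9.81 = 9.09 kN/m³.
Surcharge term q·N_q = 34.6 × 14.72 = 509.31 kPa; self-weight term 0.5·γ·B·N_γ·s_γ = 0.5 × 9.09 × 4.12 × 16.7 × 0.88 = 275.19 kPa.
q_ult = 509.31 + 275.19 = 784.5 kPa.
q_all = 784.5 / 3.5 = 224.14 kPa.

q_all ≈ 220 kPa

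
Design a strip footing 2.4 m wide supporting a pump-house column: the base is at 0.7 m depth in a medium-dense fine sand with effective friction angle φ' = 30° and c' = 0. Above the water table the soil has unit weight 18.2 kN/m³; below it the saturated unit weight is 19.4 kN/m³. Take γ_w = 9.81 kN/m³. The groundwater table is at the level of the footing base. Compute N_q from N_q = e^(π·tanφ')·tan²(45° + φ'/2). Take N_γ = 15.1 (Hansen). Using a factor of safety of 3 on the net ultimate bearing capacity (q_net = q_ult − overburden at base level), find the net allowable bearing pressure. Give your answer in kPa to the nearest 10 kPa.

q_all(net) ≈ 130 kPa

N_q = e^(π·tan30°)·tan²(60°) = 18.4.
Overburden at base level: q = 18.2 × 0.7 = 12.74 kPa.
Below the base the soil is submerged, so the ½γBN_γ term uses γ' = 19.4 − 9.81 = 9.59 kN/m³.
Surcharge term q·N_q = 12.74 × 18.401 = 234.43 kPa; self-weight term 0.5·γ·B·N_γ = 0.5 × 9.59 × 2.4 × 15.1 = 173.77 kPa.
q_ult = 234.43 + 173.77 = 408.2 kPa.
q_net = 408.2 − 12.74 = 395.46 kPa.
q_all(net) = 395.46 / 3 = 131.82 kPa.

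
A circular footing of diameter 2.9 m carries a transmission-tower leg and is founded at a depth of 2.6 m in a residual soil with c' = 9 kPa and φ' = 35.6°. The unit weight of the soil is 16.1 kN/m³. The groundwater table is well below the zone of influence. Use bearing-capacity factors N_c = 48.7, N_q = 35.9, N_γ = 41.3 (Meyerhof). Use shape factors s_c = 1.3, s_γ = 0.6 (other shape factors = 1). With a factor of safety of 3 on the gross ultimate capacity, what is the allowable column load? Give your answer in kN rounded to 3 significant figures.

Effective surcharge at the founding depth q = γ·D_f = 16.1 × 2.6 = 41.86 kPa.
q_ult = c·N_c·s_c + q·N_q + 0.5·γ·B·N_γ·s_γ
     = 9 × 48.7 × 1.3 + 41.86 × 35.9 + 0.5 × 16.1 × 2.9 × 41.3 × 0.6
     = 569.79 + 1502.8 + 578.49 = 2651.1 kPa.
Gross allowable pressure q_all = 2651.1 / 3 = 883.68 kPa.
Footing area = 6.6052 m², so allowable column load = 883.68 × 6.6052 = 5836.9 kN.

P_all ≈ 5840 kN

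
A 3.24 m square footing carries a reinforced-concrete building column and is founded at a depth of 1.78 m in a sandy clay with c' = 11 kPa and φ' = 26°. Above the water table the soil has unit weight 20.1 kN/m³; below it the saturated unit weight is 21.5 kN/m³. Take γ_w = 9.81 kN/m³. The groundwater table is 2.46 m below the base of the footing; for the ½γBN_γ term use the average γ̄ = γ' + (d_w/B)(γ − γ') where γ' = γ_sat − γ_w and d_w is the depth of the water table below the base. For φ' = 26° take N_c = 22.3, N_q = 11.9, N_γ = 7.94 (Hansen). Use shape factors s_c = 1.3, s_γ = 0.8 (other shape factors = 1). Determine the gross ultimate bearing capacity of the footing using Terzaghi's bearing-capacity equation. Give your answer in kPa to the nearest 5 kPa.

q_ult ≈ 930 kPa

Overburden at base level: q = 20.1 × 1.78 = 35.778 kPa.
The water table is 2.46 m below the base (< B = 3.24 m), so the ½γBN_γ term uses γ̄ = γ' + (d_w/B)(γ − γ') = 11.69 + (2.46/3.24)(20.1 − 11.69) = 18.075 kN/m³.
Cohesion term c·N_c·s_c = 11 × 22.3 × 1.3 = 318.89 kPa; surcharge term q·N_q = 35.778 × 11.9 = 425.76 kPa; self-weight term 0.5·γ·B·N_γ·s_γ = 0.5 × 18.075 × 3.24 × 7.94 × 0.8 = 186 kPa.
q_ult = 318.89 + 425.76 + 186 = 930.65 kPa.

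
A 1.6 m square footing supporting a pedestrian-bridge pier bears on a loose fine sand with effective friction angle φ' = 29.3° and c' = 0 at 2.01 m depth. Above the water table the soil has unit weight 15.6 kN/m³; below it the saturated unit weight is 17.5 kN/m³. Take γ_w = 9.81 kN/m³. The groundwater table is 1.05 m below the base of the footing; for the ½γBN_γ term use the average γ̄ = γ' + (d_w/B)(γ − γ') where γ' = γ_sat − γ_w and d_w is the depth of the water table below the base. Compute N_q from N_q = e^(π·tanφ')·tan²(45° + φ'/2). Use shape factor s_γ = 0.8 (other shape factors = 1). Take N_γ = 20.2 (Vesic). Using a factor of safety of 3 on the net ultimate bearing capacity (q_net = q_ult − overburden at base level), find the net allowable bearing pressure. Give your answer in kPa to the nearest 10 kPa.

q_all(net) ≈ 220 kPa

N_q = e^(π·tan29.3°)·tan²(59.65°) = 17.
q = γ·D_f = 15.6 × 2.01 = 31.356 kPa.
γ' = 7.69 kN/m³; averaging over the depth B below the base, γ̄ = γ' + (d_w/B)(γ − γ') = 12.881 kN/m³.
q·N_q = 31.356 × 17.004 = 533.19 kPa
0.5·γ·B·N_γ·s_γ = 0.5 × 12.881 × 1.6 × 20.2 × 0.8 = 166.52 kPa
q_ult = 533.19 + 166.52 = 699.72 kPa.
q_net = 699.72 − 31.356 = 668.36 kPa.
q_all(net) = 668.36 / 3 = 222.79 kPa.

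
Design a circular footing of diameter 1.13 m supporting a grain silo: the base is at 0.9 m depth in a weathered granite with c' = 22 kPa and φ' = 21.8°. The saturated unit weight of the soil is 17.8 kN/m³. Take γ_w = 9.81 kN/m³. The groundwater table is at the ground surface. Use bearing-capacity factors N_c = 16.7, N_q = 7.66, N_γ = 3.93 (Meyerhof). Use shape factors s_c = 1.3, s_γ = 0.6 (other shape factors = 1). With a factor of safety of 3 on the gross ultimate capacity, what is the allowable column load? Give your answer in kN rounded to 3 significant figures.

Water table at ground surface, so effective unit weight γ' = 17.8 − 9.81 = 7.99 kN/m³ is used throughout; overburden q = 7.99 × 0.9 = 7.191 kPa; the same γ' applies in the ½γBN_γ term.
Cohesion term c·N_c·s_c = 22 × 16.7 × 1.3 = 477.62 kPa; surcharge term q·N_q = 7.191 × 7.66 = 55.083 kPa; self-weight term 0.5·γ·B·N_γ·s_γ = 0.5 × 7.99 × 1.13 × 3.93 × 0.6 = 10.645 kPa.
q_ult = 477.62 + 55.083 + 10.645 = 543.35 kPa.
Gross allowable pressure q_all = 543.35 / 3 = 181.12 kPa.
Footing area = 1.0029 m², so allowable column load = 181.12 × 1.0029 = 181.64 kN.

P_all ≈ 182 kN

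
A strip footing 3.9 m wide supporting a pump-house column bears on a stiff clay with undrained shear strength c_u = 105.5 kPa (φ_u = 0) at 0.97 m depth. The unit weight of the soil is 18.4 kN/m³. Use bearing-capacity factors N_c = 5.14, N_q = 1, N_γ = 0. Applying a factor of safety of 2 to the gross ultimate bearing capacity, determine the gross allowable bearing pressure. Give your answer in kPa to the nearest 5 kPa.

q_all ≈ 280 kPa

Effective surcharge at the founding depth q = γ·D_f = 18.4 × 0.97 = 17.848 kPa.
q_ult = c·N_c + q·N_q
     = 105.5 × 5.14 + 17.848 × 1
     = 542.27 + 17.848 = 560.12 kPa.
q_all = q_ult / FS = 560.12 / 2 = 280.06 kPa.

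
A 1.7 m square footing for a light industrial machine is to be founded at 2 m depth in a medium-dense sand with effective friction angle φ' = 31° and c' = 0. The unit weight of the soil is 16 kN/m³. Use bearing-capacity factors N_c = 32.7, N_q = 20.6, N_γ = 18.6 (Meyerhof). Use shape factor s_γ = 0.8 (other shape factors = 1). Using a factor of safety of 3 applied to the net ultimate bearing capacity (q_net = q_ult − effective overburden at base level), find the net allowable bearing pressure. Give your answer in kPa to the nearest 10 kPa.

Effective surcharge at the founding depth q = γ·D_f = 16 × 2 = 32 kPa.
q_ult = q·N_q + 0.5·γ·B·N_γ·s_γ
     = 32 × 20.6 + 0.5 × 16 × 1.7 × 18.6 × 0.8
     = 659.2 + 202.37 = 861.57 kPa.
Net ultimate: q_net = 861.57 − 32 = 829.57 kPa.
q_all(net) = 829.57 / 3 = 276.52 kPa.

q_all(net) ≈ 280 kPa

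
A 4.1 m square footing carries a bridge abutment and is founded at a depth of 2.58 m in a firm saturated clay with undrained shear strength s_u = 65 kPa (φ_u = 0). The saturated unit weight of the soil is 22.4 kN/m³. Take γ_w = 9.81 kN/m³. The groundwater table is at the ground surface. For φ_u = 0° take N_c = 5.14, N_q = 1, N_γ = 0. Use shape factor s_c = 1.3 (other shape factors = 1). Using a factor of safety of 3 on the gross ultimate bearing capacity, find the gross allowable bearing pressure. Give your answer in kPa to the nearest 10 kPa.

q_all ≈ 160 kPa

With the water table at the surface the whole profile is submerged: γ' = 22.4 − 9.81 = 12.59 kN/m³, so q = γ'·D_f = 32.482 kPa.
q_ult = c·N_c·s_c + q·N_q
     = 65 × 5.14 × 1.3 + 32.482 × 1
     = 434.33 + 32.482 = 466.81 kPa.
q_all = 466.81 / 3 = 155.6 kPa.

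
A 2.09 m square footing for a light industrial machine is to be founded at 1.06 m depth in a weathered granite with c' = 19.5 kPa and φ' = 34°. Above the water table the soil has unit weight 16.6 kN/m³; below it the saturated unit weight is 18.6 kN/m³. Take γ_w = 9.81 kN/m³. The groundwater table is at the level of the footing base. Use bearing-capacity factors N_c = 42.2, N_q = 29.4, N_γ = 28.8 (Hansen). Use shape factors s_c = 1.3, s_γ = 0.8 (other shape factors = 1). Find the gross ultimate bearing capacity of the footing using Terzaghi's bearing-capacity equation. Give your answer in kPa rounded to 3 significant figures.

q_ult ≈ 1800 kPa

q = γ·D_f = 16.6 × 1.06 = 17.596 kPa.
For the ½γBN_γ term take γ' = 18.6 − 9.81 = 8.79 kN/m³ (soil below base is submerged).
c·N_c·s_c = 19.5 × 42.2 × 1.3 = 1069.8 kPa
q·N_q = 17.596 × 29.4 = 517.32 kPa
0.5·γ·B·N_γ·s_γ = 0.5 × 8.79 × 2.09 × 28.8 × 0.8 = 211.64 kPa
q_ult = 1069.8 + 517.32 + 211.64 = 1798.7 kPa.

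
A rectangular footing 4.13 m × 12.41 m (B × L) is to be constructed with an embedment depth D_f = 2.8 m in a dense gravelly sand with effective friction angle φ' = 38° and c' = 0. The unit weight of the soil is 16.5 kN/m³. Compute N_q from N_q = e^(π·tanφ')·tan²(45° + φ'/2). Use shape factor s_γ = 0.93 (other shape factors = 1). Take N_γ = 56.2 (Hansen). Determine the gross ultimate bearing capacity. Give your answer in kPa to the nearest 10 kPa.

tan38° = 0.7813, so N_q = e^(π×0.7813)·tan²(64°) = 11.64 × 4.204 = 48.93.
Effective surcharge at the founding depth q = γ·D_f = 16.5 × 2.8 = 46.2 kPa.
q_ult = q·N_q + 0.5·γ·B·N_γ·s_γ
     = 46.2 × 48.933 + 0.5 × 16.5 × 4.13 × 56.2 × 0.93
     = 2260.7 + 1780.8 = 4041.5 kPa.

q_ult ≈ 4040 kPa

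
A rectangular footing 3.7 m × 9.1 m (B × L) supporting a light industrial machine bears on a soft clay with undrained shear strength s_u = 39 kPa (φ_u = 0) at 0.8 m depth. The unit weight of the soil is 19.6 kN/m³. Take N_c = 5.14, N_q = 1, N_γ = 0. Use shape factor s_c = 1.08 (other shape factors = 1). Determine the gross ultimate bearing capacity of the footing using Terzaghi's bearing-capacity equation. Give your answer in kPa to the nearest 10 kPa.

q_ult ≈ 230 kPa

Effective surcharge at the founding depth q = γ·D_f = 19.6 × 0.8 = 15.68 kPa.
q_ult = c·N_c·s_c + q·N_q
     = 39 × 5.14 × 1.08 + 15.68 × 1
     = 216.5 + 15.68 = 232.18 kPa.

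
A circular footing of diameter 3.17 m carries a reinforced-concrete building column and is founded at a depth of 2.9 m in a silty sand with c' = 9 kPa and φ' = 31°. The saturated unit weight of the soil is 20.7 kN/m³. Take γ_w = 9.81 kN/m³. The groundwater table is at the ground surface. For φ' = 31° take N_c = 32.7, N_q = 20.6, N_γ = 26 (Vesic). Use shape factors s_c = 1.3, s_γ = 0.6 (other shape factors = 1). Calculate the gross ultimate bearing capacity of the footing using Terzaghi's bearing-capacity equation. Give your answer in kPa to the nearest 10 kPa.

Water table at ground surface, so effective unit weight γ' = 20.7 − 9.81 = 10.89 kN/m³ is used throughout; overburden q = 10.89 × 2.9 = 31.581 kPa; the same γ' applies in the ½γBN_γ term.
Cohesion term c·N_c·s_c = 9 × 32.7 × 1.3 = 382.59 kPa; surcharge term q·N_q = 31.581 × 20.6 = 650.57 kPa; self-weight term 0.5·γ·B·N_γ·s_γ = 0.5 × 10.89 × 3.17 × 26 × 0.6 = 269.27 kPa.
q_ult = 382.59 + 650.57 + 269.27 = 1302.4 kPa.

q_ult ≈ 1300 kPa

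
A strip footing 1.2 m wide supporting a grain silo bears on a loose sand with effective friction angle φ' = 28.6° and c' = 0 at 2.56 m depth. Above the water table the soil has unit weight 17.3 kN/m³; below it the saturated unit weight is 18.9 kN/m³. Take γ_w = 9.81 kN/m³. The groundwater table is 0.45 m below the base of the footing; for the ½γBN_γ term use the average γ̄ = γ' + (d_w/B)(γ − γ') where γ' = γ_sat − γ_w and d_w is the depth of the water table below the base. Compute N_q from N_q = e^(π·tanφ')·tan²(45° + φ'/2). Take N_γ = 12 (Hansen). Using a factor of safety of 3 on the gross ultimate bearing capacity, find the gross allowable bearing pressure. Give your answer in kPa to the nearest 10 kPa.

q_all ≈ 260 kPa

N_q = e^(π·tan28.6°)·tan²(59.3°) = 15.73.
Effective surcharge at the founding depth q = γ·D_f = 17.3 × 2.56 = 44.288 kPa.
With d_w = 0.45 m < B, γ̄ = 9.09 + (0.45/1.2) × (17.3 − 9.09) = 12.169 kN/m³.
q_ult = q·N_q + 0.5·γ·B·N_γ
     = 44.288 × 15.728 + 0.5 × 12.169 × 1.2 × 12
     = 696.55 + 87.615 = 784.16 kPa.
q_all = 784.16 / 3 = 261.39 kPa.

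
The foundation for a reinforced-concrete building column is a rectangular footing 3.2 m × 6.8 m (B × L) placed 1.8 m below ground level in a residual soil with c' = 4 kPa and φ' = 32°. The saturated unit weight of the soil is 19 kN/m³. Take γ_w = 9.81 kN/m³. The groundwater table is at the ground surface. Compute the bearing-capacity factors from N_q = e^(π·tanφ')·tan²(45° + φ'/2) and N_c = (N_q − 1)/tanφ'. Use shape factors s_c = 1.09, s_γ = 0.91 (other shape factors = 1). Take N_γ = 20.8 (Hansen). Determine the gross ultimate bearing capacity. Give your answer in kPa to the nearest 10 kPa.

q_ult ≈ 820 kPa

tan32° = 0.6249, so N_q = e^(π×0.6249)·tan²(61°) = 7.121 × 3.255 = 23.18.
N_c = (23.18 − 1)/tan32° = 35.49.
γ' = 19 − 9.81 = 9.19 kN/m³ (submerged throughout). q = 9.19 × 1.8 = 16.542 kPa; the same γ' applies in the ½γBN_γ term.
c·N_c·s_c = 4 × 35.49 × 1.09 = 154.74 kPa
q·N_q = 16.542 × 23.177 = 383.39 kPa
0.5·γ·B·N_γ·s_γ = 0.5 × 9.19 × 3.2 × 20.8 × 0.91 = 278.32 kPa
q_ult = 154.74 + 383.39 + 278.32 = 816.45 kPa.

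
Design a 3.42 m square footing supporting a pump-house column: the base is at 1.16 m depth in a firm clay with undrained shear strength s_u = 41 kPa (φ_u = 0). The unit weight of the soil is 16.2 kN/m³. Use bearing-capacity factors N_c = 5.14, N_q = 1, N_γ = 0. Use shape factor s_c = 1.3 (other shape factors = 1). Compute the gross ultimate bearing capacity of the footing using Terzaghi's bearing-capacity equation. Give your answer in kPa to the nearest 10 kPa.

q_ult ≈ 290 kPa

Overburden at base level: q = 16.2 × 1.16 = 18.792 kPa.
Cohesion term c·N_c·s_c = 41 × 5.14 × 1.3 = 273.96 kPa; surcharge term q·N_q = 18.792 × 1 = 18.792 kPa.
q_ult = 273.96 + 18.792 = 292.75 kPa.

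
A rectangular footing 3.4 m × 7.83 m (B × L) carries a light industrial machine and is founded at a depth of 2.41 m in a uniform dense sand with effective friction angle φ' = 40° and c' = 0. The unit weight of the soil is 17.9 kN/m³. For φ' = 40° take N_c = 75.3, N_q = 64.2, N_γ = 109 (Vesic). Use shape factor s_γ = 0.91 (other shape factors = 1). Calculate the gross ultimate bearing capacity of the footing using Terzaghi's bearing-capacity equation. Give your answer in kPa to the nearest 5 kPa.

q_ult ≈ 5790 kPa

q = γ·D_f = 17.9 × 2.41 = 43.139 kPa.
q·N_q = 43.139 × 64.2 = 2769.5 kPa
0.5·γ·B·N_γ·s_γ = 0.5 × 17.9 × 3.4 × 109 × 0.91 = 3018.4 kPa
q_ult = 2769.5 + 3018.4 = 5787.9 kPa.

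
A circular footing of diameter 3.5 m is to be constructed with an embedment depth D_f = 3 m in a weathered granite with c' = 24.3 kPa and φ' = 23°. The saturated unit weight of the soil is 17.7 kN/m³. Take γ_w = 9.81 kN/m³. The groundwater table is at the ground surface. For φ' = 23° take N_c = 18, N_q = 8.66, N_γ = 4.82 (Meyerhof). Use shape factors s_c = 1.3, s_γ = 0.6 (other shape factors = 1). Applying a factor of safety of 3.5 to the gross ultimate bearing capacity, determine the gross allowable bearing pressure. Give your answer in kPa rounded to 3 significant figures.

q_all ≈ 232 kPa

Water table at ground surface, so effective unit weight γ' = 17.7 − 9.81 = 7.89 kN/m³ is used throughout; overburden q = 7.89 × 3 = 23.67 kPa; the same γ' applies in the ½γBN_γ term.
Cohesion term c·N_c·s_c = 24.3 × 18 × 1.3 = 568.62 kPa; surcharge term q·N_q = 23.67 × 8.66 = 204.98 kPa; self-weight term 0.5·γ·B·N_γ·s_γ = 0.5 × 7.89 × 3.5 × 4.82 × 0.6 = 39.931 kPa.
q_ult = 568.62 + 204.98 + 39.931 = 813.53 kPa.
q_all = q_ult / FS = 813.53 / 3.5 = 232.44 kPa.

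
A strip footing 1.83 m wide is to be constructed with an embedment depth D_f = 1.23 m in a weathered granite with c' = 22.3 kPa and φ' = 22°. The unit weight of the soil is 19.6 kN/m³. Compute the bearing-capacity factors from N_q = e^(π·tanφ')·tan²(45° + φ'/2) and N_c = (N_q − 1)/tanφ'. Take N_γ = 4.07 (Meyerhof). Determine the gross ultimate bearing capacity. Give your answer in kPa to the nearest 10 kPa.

tan22° = 0.404, so N_q = e^(π×0.404)·tan²(56°) = 3.558 × 2.198 = 7.82.
N_c = (7.82 − 1)/tan22° = 16.88.
Effective surcharge at the founding depth q = γ·D_f = 19.6 × 1.23 = 24.108 kPa.
q_ult = c·N_c + q·N_q + 0.5·γ·B·N_γ
     = 22.3 × 16.883 + 24.108 × 7.8211 + 0.5 × 19.6 × 1.83 × 4.07
     = 376.49 + 188.55 + 72.991 = 638.03 kPa.

q_ult ≈ 640 kPa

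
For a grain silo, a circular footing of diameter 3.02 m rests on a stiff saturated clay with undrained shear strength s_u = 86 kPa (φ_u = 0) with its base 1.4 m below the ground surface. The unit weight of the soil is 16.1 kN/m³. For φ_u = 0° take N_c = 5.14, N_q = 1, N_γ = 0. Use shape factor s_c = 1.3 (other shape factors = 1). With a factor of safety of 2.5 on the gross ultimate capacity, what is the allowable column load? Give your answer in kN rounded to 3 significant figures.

P_all ≈ 1710 kN

Overburden at base level: q = 16.1 × 1.4 = 22.54 kPa.
Cohesion term c·N_c·s_c = 86 × 5.14 × 1.3 = 574.65 kPa; surcharge term q·N_q = 22.54 × 1 = 22.54 kPa.
q_ult = 574.65 + 22.54 = 597.19 kPa.
Gross allowable pressure q_all = 597.19 / 2.5 = 238.88 kPa.
Footing area = 7.1631 m², so allowable column load = 238.88 × 7.1631 = 1711.1 kN.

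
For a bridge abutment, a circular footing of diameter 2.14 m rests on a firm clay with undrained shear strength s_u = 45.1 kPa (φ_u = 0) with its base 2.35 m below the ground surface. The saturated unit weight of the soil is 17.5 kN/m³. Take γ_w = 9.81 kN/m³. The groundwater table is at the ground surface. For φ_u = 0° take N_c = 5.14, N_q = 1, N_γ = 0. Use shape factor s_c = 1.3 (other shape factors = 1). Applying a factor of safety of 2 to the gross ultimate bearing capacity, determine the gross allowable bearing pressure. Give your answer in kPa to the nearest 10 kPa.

With the water table at the surface the whole profile is submerged: γ' = 17.5 − 9.81 = 7.69 kN/m³, so q = γ'·D_f = 18.072 kPa.
q_ult = c·N_c·s_c + q·N_q
     = 45.1 × 5.14 × 1.3 + 18.072 × 1
     = 301.36 + 18.072 = 319.43 kPa.
q_all = q_ult / FS = 319.43 / 2 = 159.71 kPa.

q_all ≈ 160 kPa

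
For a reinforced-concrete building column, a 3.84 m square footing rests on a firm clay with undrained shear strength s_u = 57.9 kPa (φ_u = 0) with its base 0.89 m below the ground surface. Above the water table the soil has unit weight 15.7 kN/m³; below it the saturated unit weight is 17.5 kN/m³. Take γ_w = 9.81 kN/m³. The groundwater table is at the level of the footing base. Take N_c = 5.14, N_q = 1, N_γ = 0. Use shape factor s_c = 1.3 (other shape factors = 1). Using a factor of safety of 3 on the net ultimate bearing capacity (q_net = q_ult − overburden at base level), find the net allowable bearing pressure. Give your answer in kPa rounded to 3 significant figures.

q = γ·D_f = 15.7 × 0.89 = 13.973 kPa.
c·N_c·s_c = 57.9 × 5.14 × 1.3 = 386.89 kPa
q·N_q = 13.973 × 1 = 13.973 kPa
q_ult = 386.89 + 13.973 = 400.86 kPa.
q_net = 400.86 − 13.973 = 386.89 kPa.
q_all(net) = 386.89 / 3 = 128.96 kPa.

q_all(net) ≈ 129 kPa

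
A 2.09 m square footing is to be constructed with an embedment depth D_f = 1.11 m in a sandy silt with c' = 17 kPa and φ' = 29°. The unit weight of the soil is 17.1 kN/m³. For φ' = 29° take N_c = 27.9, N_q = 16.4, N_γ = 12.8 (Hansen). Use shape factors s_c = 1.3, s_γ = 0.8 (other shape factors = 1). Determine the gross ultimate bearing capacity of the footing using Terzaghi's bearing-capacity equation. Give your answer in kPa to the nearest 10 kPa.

q_ult ≈ 1110 kPa

Overburden at base level: q = 17.1 × 1.11 = 18.981 kPa.
Cohesion term c·N_c·s_c = 17 × 27.9 × 1.3 = 616.59 kPa; surcharge term q·N_q = 18.981 × 16.4 = 311.29 kPa; self-weight term 0.5·γ·B·N_γ·s_γ = 0.5 × 17.1 × 2.09 × 12.8 × 0.8 = 182.98 kPa.
q_ult = 616.59 + 311.29 + 182.98 = 1110.9 kPa.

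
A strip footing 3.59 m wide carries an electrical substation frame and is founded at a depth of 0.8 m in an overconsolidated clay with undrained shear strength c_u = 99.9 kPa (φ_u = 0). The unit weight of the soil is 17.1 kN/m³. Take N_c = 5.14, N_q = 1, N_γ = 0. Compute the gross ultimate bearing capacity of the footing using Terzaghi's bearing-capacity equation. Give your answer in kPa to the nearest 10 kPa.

q_ult ≈ 530 kPa

Overburden at base level: q = 17.1 × 0.8 = 13.68 kPa.
Cohesion term c·N_c = 99.9 × 5.14 = 513.49 kPa; surcharge term q·N_q = 13.68 × 1 = 13.68 kPa.
q_ult = 513.49 + 13.68 = 527.17 kPa.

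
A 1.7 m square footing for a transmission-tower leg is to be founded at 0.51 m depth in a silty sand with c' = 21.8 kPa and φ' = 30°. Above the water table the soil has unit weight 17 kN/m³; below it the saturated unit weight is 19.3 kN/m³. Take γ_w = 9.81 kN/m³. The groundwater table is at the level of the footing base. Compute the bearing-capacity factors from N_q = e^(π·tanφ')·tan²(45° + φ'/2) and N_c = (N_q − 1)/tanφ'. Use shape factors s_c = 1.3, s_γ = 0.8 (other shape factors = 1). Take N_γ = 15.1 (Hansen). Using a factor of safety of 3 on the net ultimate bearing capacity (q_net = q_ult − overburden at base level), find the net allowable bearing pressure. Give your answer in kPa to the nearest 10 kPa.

N_q = e^(π·tan30°)·tan²(60°) = 18.4; N_c = (N_q − 1)/tanφ' = 30.14.
q = γ·D_f = 17 × 0.51 = 8.67 kPa.
For the ½γBN_γ term take γ' = 19.3 − 9.81 = 9.49 kN/m³ (soil below base is submerged).
c·N_c·s_c = 21.8 × 30.14 × 1.3 = 854.16 kPa
q·N_q = 8.67 × 18.401 = 159.54 kPa
0.5·γ·B·N_γ·s_γ = 0.5 × 9.49 × 1.7 × 15.1 × 0.8 = 97.443 kPa
q_ult = 854.16 + 159.54 + 97.443 = 1111.1 kPa.
q_net = 1111.1 − 8.67 = 1102.5 kPa.
q_all(net) = 1102.5 / 3 = 367.49 kPa.

q_all(net) ≈ 370 kPa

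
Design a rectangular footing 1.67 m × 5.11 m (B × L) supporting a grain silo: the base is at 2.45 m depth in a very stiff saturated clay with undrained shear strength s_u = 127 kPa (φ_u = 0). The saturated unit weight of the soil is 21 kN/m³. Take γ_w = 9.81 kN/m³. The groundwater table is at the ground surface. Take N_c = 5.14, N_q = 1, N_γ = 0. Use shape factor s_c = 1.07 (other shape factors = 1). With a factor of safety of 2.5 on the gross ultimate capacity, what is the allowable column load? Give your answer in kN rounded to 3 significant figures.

P_all ≈ 2480 kN

With the water table at the surface the whole profile is submerged: γ' = 21 − 9.81 = 11.19 kN/m³, so q = γ'·D_f = 27.416 kPa.
q_ult = c·N_c·s_c + q·N_q
     = 127 × 5.14 × 1.07 + 27.416 × 1
     = 698.47 + 27.416 = 725.89 kPa.
Gross allowable pressure q_all = 725.89 / 2.5 = 290.36 kPa.
Footing area = 8.5337 m², so allowable column load = 290.36 × 8.5337 = 2477.8 kN.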